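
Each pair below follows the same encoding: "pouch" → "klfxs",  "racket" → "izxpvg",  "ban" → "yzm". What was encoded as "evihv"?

Each pair mirrors across the alphabet (p↔k, o↔l, u↔f): positions sum to 25. Each letter is replaced by its mirror in the alphabet: a↔z, b↔y, c↔x, and so on (the Atbash cipher).
Reversing it on evihv: e↔v, v↔e, i↔r, h↔s, v↔e.

verse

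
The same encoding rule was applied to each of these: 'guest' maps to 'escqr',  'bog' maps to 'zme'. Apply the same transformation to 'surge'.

qspec

Compare letters: g→e is +24, u→s is +24, e→c is +24 — a constant shift. This is a Caesar cipher with shift 24.
For surge: s+24=q, u+24=s, r+24=p, g+24=e, e+24=c.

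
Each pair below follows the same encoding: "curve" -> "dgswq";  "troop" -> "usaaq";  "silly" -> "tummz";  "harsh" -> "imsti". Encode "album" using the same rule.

The shift depends on letter class: consonant c→d is +1, but vowel u→g is +12. Vowels shift forward by 12 and consonants shift forward by 1.
Applying it to album: a(vowel)+12=m, l(cons)+1=m, b(cons)+1=c, u(vowel)+12=g, m(cons)+1=n.

mmcgn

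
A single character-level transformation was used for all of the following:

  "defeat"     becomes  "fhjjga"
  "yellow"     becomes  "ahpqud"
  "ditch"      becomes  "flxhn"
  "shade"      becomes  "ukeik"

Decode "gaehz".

In defeat: d→f is +2, e→h is +3, f→j is +4, e→j is +5 — the shift increases by 1 each position. The shift increases by 1 at each position, starting from +2: 2, 3, 4, ….
Decoding gaehz: g−2=e, a−3=x, e−4=a, h−5=c, z−6=t.

exact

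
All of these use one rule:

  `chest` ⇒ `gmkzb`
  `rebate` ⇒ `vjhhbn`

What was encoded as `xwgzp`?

trash

Each letter shifts forward by (position + 4), i.e. 4, 5, 6, … — the shift grows by one for each successive letter.
Undoing it on xwgzp: x−4=t, w−5=r, g−6=a, z−7=s, p−8=h.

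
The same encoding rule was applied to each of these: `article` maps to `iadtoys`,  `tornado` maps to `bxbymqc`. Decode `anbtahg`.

serious

In article: a→i is +8, r→a is +9, t→d is +10, i→t is +11 — the shift increases by 1 each position. The shift increases by 1 at each position, starting from +8: 8, 9, 10, ….
Reversing it on anbtahg: a−8=s, n−9=e, b−10=r, t−11=i, a−12=o, h−13=u, g−14=s.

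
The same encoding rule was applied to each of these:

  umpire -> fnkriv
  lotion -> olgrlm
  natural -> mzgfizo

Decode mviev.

nerve

Each pair mirrors across the alphabet (u↔f, m↔n, p↔k): positions sum to 25. Each letter is replaced by its mirror in the alphabet: a↔z, b↔y, c↔x, and so on (the Atbash cipher).
Undoing it on mviev: m↔n, v↔e, i↔r, e↔v, v↔e.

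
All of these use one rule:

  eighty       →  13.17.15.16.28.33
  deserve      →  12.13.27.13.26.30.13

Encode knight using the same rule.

Each letter is replaced by its alphabet position (a=1..z=26) + 8.
Applying it to knight: k=11→19, n=14→22, i=9→17, g=7→15, h=8→16, t=20→28.

19.22.17.15.16.28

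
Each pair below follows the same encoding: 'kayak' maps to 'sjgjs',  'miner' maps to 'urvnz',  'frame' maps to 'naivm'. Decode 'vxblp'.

The shifts repeat in a cycle of length 2: positions 0,1,… shift by +8, +9, then the pattern repeats.
Undoing it on vxblp: v−8=n, x−9=o, b−8=t, l−9=c, p−8=h.

notch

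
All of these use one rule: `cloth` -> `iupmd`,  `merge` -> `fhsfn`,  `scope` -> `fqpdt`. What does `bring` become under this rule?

The output letters match the input read backwards, each shifted +1: cloth reversed is htolc. The word is reversed, then every letter is shifted forward by 1.
On bring: reverse → gnirb; then shift: g+1=h, n+1=o, i+1=j, r+1=s, b+1=c.

hojsc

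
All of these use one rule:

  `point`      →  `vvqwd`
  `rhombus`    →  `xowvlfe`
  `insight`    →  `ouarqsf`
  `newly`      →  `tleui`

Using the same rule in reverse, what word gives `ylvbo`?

In point: p→v is +6, o→v is +7, i→q is +8, n→w is +9 — the shift increases by 1 each position. Letter i (0-indexed) is shifted by i+6, so successive shifts are 6, 7, 8, ….
Reversing it on ylvbo: y−6=s, l−7=e, v−8=n, b−9=s, o−10=e.

sense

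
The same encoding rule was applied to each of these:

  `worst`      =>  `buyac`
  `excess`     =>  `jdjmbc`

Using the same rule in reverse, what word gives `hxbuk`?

crumb

In worst: w→b is +5, o→u is +6, r→y is +7, s→a is +8 — the shift increases by 1 each position. Each letter shifts forward by (position + 5), i.e. 5, 6, 7, … — the shift grows by one for each successive letter.
Decoding hxbuk: h−5=c, x−6=r, b−7=u, u−8=m, k−9=b.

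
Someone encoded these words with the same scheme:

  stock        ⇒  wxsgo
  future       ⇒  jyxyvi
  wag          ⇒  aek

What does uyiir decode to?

queen

Compare letters: s→w is +4, t→x is +4, o→s is +4 — a constant shift. Every letter moves 4 places later in the alphabet, wrapping around z→a.
Undoing it on uyiir: u−4=q, y−4=u, i−4=e, i−4=e, r−4=n.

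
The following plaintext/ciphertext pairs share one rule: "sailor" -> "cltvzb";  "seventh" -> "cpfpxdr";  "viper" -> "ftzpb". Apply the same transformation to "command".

The rule splits by letter class: vowels +11, consonants +10.
For command: c(cons)+10=m, o(vowel)+11=z, m(cons)+10=w, m(cons)+10=w, a(vowel)+11=l, n(cons)+10=x, d(cons)+10=n.

mzwwlxn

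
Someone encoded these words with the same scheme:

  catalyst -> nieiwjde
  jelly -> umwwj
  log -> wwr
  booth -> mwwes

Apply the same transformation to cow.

nwh

The shift depends on letter class: consonant c→n is +11, but vowel a→i is +8. Vowels shift forward by 8 and consonants shift forward by 11.
For cow: c(cons)+11=n, o(vowel)+8=w, w(cons)+11=h.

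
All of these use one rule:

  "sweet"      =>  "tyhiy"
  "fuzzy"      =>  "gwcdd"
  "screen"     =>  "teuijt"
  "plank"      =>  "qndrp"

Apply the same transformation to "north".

oquxm

Each letter shifts forward by (position + 1), i.e. 1, 2, 3, … — the shift grows by one for each successive letter.
On north: n+1=o, o+2=q, r+3=u, t+4=x, h+5=m.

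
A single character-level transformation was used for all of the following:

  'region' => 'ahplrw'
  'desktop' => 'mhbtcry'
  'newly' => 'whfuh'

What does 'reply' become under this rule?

The shift depends on letter class: consonant r→a is +9, but vowel e→h is +3. The rule splits by letter class: vowels +3, consonants +9.
For reply: r(cons)+9=a, e(vowel)+3=h, p(cons)+9=y, l(cons)+9=u, y(cons)+9=h.

ahyuh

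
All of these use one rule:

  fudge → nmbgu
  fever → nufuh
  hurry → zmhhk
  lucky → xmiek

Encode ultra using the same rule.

This is an affine cipher: with a=0,…,z=25, each position x becomes (19x+22) mod 26.
On ultra: u(20)→19·20+22≡12=m; l(11)→19·11+22≡23=x; t(19)→19·19+22≡19=t; r(17)→19·17+22≡7=h; a(0)→19·0+22≡22=w (all mod 26).

mxthw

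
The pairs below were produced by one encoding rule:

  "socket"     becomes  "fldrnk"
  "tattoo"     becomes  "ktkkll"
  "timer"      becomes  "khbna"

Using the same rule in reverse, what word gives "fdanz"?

screw

s(18)→f(5) and o(14)→l(11) fit y≡5x+19 (mod 26); the inverse of 5 mod 26 is 21. Treating letters as 0–25, the rule is x ↦ 5x + 19 (mod 26).
Reversing it on fdanz: f(5)→21·(5−19)≡18=s; d(3)→21·(3−19)≡2=c; a(0)→21·(0−19)≡17=r; n(13)→21·(13−19)≡4=e; z(25)→21·(25−19)≡22=w (all mod 26).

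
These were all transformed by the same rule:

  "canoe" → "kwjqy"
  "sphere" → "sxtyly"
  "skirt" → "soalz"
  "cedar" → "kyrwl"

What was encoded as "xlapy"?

This is an affine cipher: with a=0,…,z=25, each position x becomes (7x+22) mod 26.
Reversing it on xlapy: x(23)→15·(23−22)≡15=p; l(11)→15·(11−22)≡17=r; a(0)→15·(0−22)≡8=i; p(15)→15·(15−22)≡25=z; y(24)→15·(24−22)≡4=e (all mod 26).

prize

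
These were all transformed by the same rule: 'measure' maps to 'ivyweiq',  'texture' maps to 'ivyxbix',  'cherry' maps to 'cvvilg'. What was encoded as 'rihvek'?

garden

The output letters match the input read backwards, each shifted +4: measure reversed is erusaem. Read the word backwards and shift each letter +4.
Undoing it on rihvek: shift back: r−4=n, i−4=e, h−4=d, v−4=r, e−4=a, k−4=g → nedrag; then reverse → garden.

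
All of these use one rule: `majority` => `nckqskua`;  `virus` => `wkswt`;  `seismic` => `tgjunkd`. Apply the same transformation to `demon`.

The shifts repeat in a cycle of length 2: positions 0,1,… shift by +1, +2, then the pattern repeats.
For demon: d+1=e, e+2=g, m+1=n, o+2=q, n+1=o.

egnqo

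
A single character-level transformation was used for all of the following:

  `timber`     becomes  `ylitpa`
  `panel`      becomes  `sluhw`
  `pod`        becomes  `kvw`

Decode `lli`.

bee

The output letters match the input read backwards, each shifted +7: timber reversed is rebmit. The word is reversed, then every letter is shifted forward by 7.
Reversing it on lli: shift back: l−7=e, l−7=e, i−7=b → eeb; then reverse → bee.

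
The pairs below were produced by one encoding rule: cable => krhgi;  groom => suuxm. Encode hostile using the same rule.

The output letters match the input read backwards, each shifted +6: cable reversed is elbac. Two steps: reverse the string, then apply a Caesar shift of +6.
Applying it to hostile: reverse → elitsoh; then shift: e+6=k, l+6=r, i+6=o, t+6=z, s+6=y, o+6=u, h+6=n.

krozyun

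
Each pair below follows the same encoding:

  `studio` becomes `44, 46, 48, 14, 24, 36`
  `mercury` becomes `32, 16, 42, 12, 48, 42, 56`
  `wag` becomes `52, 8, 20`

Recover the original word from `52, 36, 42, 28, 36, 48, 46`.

workout

s(#19)→44 and t(#20)→46: differences scale by 2, so n = 2·pos + 6. Each letter becomes 2×(its alphabet position, a=1..z=26) + 6.
Decoding 52, 36, 42, 28, 36, 48, 46: 52→(52−6)÷2=23=w, 36→(36−6)÷2=15=o, 42→(42−6)÷2=18=r, 28→(28−6)÷2=11=k, 36→(36−6)÷2=15=o, 48→(48−6)÷2=21=u, 46→(46−6)÷2=20=t.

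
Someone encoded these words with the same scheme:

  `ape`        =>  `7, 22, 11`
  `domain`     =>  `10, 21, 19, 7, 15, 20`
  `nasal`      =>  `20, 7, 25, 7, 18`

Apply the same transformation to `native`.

20, 7, 26, 15, 28, 11

a is letter #1 and maps to 7: an offset of 6. Letters become their 1-based position plus 6 (so a→7, b→8, …).
Applying it to native: n=14→20, a=1→7, t=20→26, i=9→15, v=22→28, e=5→11.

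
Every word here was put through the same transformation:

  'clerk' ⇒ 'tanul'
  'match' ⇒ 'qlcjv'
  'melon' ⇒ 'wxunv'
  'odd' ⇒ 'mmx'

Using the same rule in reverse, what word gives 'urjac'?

The output letters match the input read backwards, each shifted +9: clerk reversed is krelc. Read the word backwards and shift each letter +9.
Undoing it on urjac: shift back: u−9=l, r−9=i, j−9=a, a−9=r, c−9=t → liart; then reverse → trail.

trail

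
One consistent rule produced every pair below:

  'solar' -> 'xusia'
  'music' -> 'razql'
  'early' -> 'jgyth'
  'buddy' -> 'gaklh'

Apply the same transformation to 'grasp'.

lxhay

In solar: s→x is +5, o→u is +6, l→s is +7, a→i is +8 — the shift increases by 1 each position. Letter i (0-indexed) is shifted by i+5, so successive shifts are 5, 6, 7, ….
On grasp: g+5=l, r+6=x, a+7=h, s+8=a, p+9=y.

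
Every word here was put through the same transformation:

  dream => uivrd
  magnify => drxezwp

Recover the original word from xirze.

Each letter is shifted forward by 17 in the alphabet (a Caesar shift of +17).
Undoing it on xirze: x−17=g, i−17=r, r−17=a, z−17=i, e−17=n.

grain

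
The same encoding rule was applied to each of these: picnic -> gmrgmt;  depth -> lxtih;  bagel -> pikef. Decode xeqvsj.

format

Read the word backwards and shift each letter +4.
Undoing it on xeqvsj: shift back: x−4=t, e−4=a, q−4=m, v−4=r, s−4=o, j−4=f → tamrof; then reverse → format.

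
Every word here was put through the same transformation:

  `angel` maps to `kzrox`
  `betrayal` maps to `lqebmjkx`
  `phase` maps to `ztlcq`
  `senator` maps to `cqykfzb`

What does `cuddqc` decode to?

sister

Shifts by position in angel: pos 0: a→k (+10), pos 1: n→z (+12), pos 2: g→r (+11), pos 3: e→o (+10), pos 4: l→x (+12) — repeating every 3. A repeating key of period 3 is used — shifts +10, +12, +11 over and over.
Decoding cuddqc: c−10=s, u−12=i, d−11=s, d−10=t, q−12=e, c−11=r.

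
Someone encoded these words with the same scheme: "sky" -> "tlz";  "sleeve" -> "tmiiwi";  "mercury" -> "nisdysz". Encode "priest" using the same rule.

The shift depends on letter class: consonant s→t is +1, but vowel e→i is +4. Two shifts are in play — +4 for a/e/i/o/u, +1 for every other letter.
For priest: p(cons)+1=q, r(cons)+1=s, i(vowel)+4=m, e(vowel)+4=i, s(cons)+1=t, t(cons)+1=u.

qsmitu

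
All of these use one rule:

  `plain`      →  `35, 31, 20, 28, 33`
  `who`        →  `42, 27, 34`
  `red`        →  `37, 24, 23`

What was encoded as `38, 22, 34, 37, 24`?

p is letter #16 and maps to 35: an offset of 19. Each letter is replaced by its alphabet position (a=1..z=26) + 19.
Reversing it on 38, 22, 34, 37, 24: 38→(38−19)÷1=19=s, 22→(22−19)÷1=3=c, 34→(34−19)÷1=15=o, 37→(37−19)÷1=18=r, 24→(24−19)÷1=5=e.

score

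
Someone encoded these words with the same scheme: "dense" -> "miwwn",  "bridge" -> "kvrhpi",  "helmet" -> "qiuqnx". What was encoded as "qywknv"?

Shifts by position in dense: pos 0: d→m (+9), pos 1: e→i (+4), pos 2: n→w (+9), pos 3: s→w (+4) — repeating every 2. It's a Vigenère-style cipher with numeric key [9,4]: position i shifts by key[i mod 2].
Undoing it on qywknv: q−9=h, y−4=u, w−9=n, k−4=g, n−9=e, v−4=r.

hunger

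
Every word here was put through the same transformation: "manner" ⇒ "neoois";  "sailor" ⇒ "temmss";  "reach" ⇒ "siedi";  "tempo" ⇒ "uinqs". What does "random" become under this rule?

seoesn

The shift depends on letter class: consonant m→n is +1, but vowel a→e is +4. Vowels shift forward by 4 and consonants shift forward by 1.
For random: r(cons)+1=s, a(vowel)+4=e, n(cons)+1=o, d(cons)+1=e, o(vowel)+4=s, m(cons)+1=n.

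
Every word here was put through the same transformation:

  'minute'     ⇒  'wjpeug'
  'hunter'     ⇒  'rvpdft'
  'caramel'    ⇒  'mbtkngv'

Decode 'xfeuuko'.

A repeating key of period 3 is used — shifts +10, +1, +2 over and over.
Decoding xfeuuko: x−10=n, f−1=e, e−2=c, u−10=k, u−1=t, k−2=i, o−10=e.

necktie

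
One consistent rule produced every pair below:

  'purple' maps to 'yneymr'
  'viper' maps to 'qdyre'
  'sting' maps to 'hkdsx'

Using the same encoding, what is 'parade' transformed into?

yfefor

p(15)→y(24) and u(20)→n(13) fit y≡3x+5 (mod 26); the inverse of 3 mod 26 is 9. Each letter's alphabet position (a=0..z=25) is mapped through 3·x+5 mod 26 — an affine cipher.
For parade: p(15)→3·15+5≡24=y; a(0)→3·0+5≡5=f; r(17)→3·17+5≡4=e; a(0)→3·0+5≡5=f; d(3)→3·3+5≡14=o; e(4)→3·4+5≡17=r (all mod 26).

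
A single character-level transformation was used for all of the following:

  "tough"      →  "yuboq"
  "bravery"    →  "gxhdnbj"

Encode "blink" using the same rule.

In tough: t→y is +5, o→u is +6, u→b is +7, g→o is +8 — the shift increases by 1 each position. Letter i (0-indexed) is shifted by i+5, so successive shifts are 5, 6, 7, ….
Applying it to blink: b+5=g, l+6=r, i+7=p, n+8=v, k+9=t.

grpvt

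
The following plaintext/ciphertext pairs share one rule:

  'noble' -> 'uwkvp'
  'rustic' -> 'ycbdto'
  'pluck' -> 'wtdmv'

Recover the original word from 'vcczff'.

In noble: n→u is +7, o→w is +8, b→k is +9, l→v is +10 — the shift increases by 1 each position. Each letter shifts forward by (position + 7), i.e. 7, 8, 9, … — the shift grows by one for each successive letter.
Undoing it on vcczff: v−7=o, c−8=u, c−9=t, z−10=p, f−11=u, f−12=t.

output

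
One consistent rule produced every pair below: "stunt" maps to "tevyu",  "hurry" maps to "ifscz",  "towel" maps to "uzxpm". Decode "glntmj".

family

Shifts by position in stunt: pos 0: s→t (+1), pos 1: t→e (+11), pos 2: u→v (+1), pos 3: n→y (+11) — repeating every 2. It's a Vigenère-style cipher with numeric key [1,11]: position i shifts by key[i mod 2].
Reversing it on glntmj: g−1=f, l−11=a, n−1=m, t−11=i, m−1=l, j−11=y.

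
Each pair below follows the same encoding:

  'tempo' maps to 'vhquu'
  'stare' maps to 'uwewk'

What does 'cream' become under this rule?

In tempo: t→v is +2, e→h is +3, m→q is +4, p→u is +5 — the shift increases by 1 each position. Each letter shifts forward by (position + 2), i.e. 2, 3, 4, … — the shift grows by one for each successive letter.
On cream: c+2=e, r+3=u, e+4=i, a+5=f, m+6=s.

euifs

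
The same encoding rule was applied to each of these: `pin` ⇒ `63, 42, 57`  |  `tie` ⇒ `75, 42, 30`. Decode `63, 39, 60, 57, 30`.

phone

p(#16)→63 and i(#9)→42: differences scale by 3, so n = 3·pos + 15. With a=1..z=26, the number is 3·pos + 15.
Undoing it on 63, 39, 60, 57, 30: 63→(63−15)÷3=16=p, 39→(39−15)÷3=8=h, 60→(60−15)÷3=15=o, 57→(57−15)÷3=14=n, 30→(30−15)÷3=5=e.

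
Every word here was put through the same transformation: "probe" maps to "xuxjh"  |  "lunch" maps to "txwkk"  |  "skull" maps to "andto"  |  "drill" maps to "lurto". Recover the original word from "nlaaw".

first

Shifts by position in probe: pos 0: p→x (+8), pos 1: r→u (+3), pos 2: o→x (+9), pos 3: b→j (+8), pos 4: e→h (+3) — repeating every 3. The shifts repeat in a cycle of length 3: positions 0,1,… shift by +8, +3, +9, then the pattern repeats.
Reversing it on nlaaw: n−8=f, l−3=i, a−9=r, a−8=s, w−3=t.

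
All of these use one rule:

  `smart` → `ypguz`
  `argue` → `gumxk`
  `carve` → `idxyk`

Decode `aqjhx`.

Shifts by position in smart: pos 0: s→y (+6), pos 1: m→p (+3), pos 2: a→g (+6), pos 3: r→u (+3) — repeating every 2. A repeating key of period 2 is used — shifts +6, +3 over and over.
Decoding aqjhx: a−6=u, q−3=n, j−6=d, h−3=e, x−6=r.

under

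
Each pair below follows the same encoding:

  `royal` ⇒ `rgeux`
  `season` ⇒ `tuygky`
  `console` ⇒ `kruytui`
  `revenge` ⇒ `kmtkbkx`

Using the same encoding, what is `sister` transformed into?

The output letters match the input read backwards, each shifted +6: royal reversed is layor. Two steps: reverse the string, then apply a Caesar shift of +6.
On sister: reverse → retsis; then shift: r+6=x, e+6=k, t+6=z, s+6=y, i+6=o, s+6=y.

xkzyoy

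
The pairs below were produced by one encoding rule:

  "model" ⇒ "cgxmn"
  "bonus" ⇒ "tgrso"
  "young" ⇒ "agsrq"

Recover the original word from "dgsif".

m(12)→c(2) and o(14)→g(6) fit y≡15x+4 (mod 26); the inverse of 15 mod 26 is 7. Each letter's alphabet position (a=0..z=25) is mapped through 15·x+4 mod 26 — an affine cipher.
Reversing it on dgsif: d(3)→7·(3−4)≡19=t; g(6)→7·(6−4)≡14=o; s(18)→7·(18−4)≡20=u; i(8)→7·(8−4)≡2=c; f(5)→7·(5−4)≡7=h (all mod 26).

touch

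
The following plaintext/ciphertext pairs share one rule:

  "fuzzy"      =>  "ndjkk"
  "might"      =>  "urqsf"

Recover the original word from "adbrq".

surge

In fuzzy: f→n is +8, u→d is +9, z→j is +10, z→k is +11 — the shift increases by 1 each position. Each letter shifts forward by (position + 8), i.e. 8, 9, 10, … — the shift grows by one for each successive letter.
Decoding adbrq: a−8=s, d−9=u, b−10=r, r−11=g, q−12=e.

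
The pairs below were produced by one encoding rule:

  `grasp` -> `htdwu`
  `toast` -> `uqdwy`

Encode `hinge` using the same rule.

ikqkj

In grasp: g→h is +1, r→t is +2, a→d is +3, s→w is +4 — the shift increases by 1 each position. Each letter shifts forward by (position + 1), i.e. 1, 2, 3, … — the shift grows by one for each successive letter.
On hinge: h+1=i, i+2=k, n+3=q, g+4=k, e+5=j.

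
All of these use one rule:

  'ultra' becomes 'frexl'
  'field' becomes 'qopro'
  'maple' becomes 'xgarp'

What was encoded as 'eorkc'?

Shifts by position in ultra: pos 0: u→f (+11), pos 1: l→r (+6), pos 2: t→e (+11), pos 3: r→x (+6) — repeating every 2. A repeating key of period 2 is used — shifts +11, +6 over and over.
Undoing it on eorkc: e−11=t, o−6=i, r−11=g, k−6=e, c−11=r.

tiger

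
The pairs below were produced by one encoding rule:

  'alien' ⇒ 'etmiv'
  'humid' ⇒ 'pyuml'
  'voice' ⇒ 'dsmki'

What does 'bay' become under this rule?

Two shifts are in play — +4 for a/e/i/o/u, +8 for every other letter.
On bay: b(cons)+8=j, a(vowel)+4=e, y(cons)+8=g.

jeg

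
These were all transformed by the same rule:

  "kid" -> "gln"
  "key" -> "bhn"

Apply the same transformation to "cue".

The output letters match the input read backwards, each shifted +3: kid reversed is dik. Read the word backwards and shift each letter +3.
On cue: reverse → euc; then shift: e+3=h, u+3=x, c+3=f.

hxf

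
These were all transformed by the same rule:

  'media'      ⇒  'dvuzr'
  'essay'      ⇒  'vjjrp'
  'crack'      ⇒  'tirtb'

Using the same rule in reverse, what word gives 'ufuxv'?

dodge

Compare letters: m→d is +17, e→v is +17, d→u is +17 — a constant shift. Every letter moves 17 places later in the alphabet, wrapping around z→a.
Reversing it on ufuxv: u−17=d, f−17=o, u−17=d, x−17=g, v−17=e.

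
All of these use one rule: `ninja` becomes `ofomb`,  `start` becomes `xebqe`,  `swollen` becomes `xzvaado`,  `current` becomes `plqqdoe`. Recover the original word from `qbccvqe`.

rapport

n(13)→o(14) and i(8)→f(5) fit y≡7x+1 (mod 26); the inverse of 7 mod 26 is 15. Treating letters as 0–25, the rule is x ↦ 7x + 1 (mod 26).
Decoding qbccvqe: q(16)→15·(16−1)≡17=r; b(1)→15·(1−1)≡0=a; c(2)→15·(2−1)≡15=p; c(2)→15·(2−1)≡15=p; v(21)→15·(21−1)≡14=o; q(16)→15·(16−1)≡17=r; e(4)→15·(4−1)≡19=t (all mod 26).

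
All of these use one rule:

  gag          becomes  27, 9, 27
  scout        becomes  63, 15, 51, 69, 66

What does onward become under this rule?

g(#7)→27 and a(#1)→9: differences scale by 3, so n = 3·pos + 6. The formula is n = 3×(alphabet index, a=1) + 6.
Applying it to onward: o=15→51, n=14→48, w=23→75, a=1→9, r=18→60, d=4→18.

51, 48, 75, 9, 60, 18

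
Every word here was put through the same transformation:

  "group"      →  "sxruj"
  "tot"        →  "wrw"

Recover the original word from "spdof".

The output letters match the input read backwards, each shifted +3: group reversed is puorg. Two steps: reverse the string, then apply a Caesar shift of +3.
Decoding spdof: shift back: s−3=p, p−3=m, d−3=a, o−3=l, f−3=c → pmalc; then reverse → clamp.

clamp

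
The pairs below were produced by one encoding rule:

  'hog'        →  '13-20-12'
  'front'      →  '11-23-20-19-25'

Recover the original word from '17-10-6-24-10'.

lease

h is letter #8 and maps to 13: an offset of 5. Letters become their 1-based position plus 5 (so a→6, b→7, …).
Decoding 17-10-6-24-10: 17→(17−5)÷1=12=l, 10→(10−5)÷1=5=e, 6→(6−5)÷1=1=a, 24→(24−5)÷1=19=s, 10→(10−5)÷1=5=e.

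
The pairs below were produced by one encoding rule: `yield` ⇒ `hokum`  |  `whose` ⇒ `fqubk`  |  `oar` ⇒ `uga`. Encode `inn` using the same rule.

The shift depends on letter class: consonant y→h is +9, but vowel i→o is +6. Vowels shift forward by 6 and consonants shift forward by 9.
Applying it to inn: i(vowel)+6=o, n(cons)+9=w, n(cons)+9=w.

oww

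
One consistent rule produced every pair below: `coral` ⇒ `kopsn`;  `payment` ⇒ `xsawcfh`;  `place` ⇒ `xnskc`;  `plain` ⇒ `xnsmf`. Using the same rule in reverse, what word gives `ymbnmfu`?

c(2)→k(10) and o(14)→o(14) fit y≡9x+18 (mod 26); the inverse of 9 mod 26 is 3. This is an affine cipher: with a=0,…,z=25, each position x becomes (9x+18) mod 26.
Undoing it on ymbnmfu: y(24)→3·(24−18)≡18=s; m(12)→3·(12−18)≡8=i; b(1)→3·(1−18)≡1=b; n(13)→3·(13−18)≡11=l; m(12)→3·(12−18)≡8=i; f(5)→3·(5−18)≡13=n; u(20)→3·(20−18)≡6=g (all mod 26).

sibling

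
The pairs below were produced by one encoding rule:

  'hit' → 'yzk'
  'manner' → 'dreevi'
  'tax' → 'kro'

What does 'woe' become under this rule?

Compare letters: h→y is +17, i→z is +17, t→k is +17 — a constant shift. Every letter moves 17 places later in the alphabet, wrapping around z→a.
On woe: w+17=n, o+17=f, e+17=v.

nfv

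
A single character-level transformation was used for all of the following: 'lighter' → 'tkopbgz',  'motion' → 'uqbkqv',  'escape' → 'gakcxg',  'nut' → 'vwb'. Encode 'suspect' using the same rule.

awaxgkb

Two shifts are in play — +2 for a/e/i/o/u, +8 for every other letter.
For suspect: s(cons)+8=a, u(vowel)+2=w, s(cons)+8=a, p(cons)+8=x, e(vowel)+2=g, c(cons)+8=k, t(cons)+8=b.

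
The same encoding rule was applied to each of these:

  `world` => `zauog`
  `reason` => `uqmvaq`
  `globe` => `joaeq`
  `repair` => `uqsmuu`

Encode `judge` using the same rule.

mggjq

The shift depends on letter class: consonant w→z is +3, but vowel o→a is +12. Vowels shift forward by 12 and consonants shift forward by 3.
For judge: j(cons)+3=m, u(vowel)+12=g, d(cons)+3=g, g(cons)+3=j, e(vowel)+12=q.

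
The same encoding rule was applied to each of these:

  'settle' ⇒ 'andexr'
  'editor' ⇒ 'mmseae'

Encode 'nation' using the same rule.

Letter i (0-indexed) is shifted by i+8, so successive shifts are 8, 9, 10, ….
For nation: n+8=v, a+9=j, t+10=d, i+11=t, o+12=a, n+13=a.

vjdtaa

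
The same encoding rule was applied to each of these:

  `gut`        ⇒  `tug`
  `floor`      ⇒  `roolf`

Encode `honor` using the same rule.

ronoh

The output letters match the input read backwards: gut reversed is tug. It's just the letters in reverse order.
On honor: reverse → ronoh.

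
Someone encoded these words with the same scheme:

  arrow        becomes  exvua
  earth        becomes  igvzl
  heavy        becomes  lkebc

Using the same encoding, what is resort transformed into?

vkwuvz

Shifts by position in arrow: pos 0: a→e (+4), pos 1: r→x (+6), pos 2: r→v (+4), pos 3: o→u (+6) — repeating every 2. A repeating key of period 2 is used — shifts +4, +6 over and over.
For resort: r+4=v, e+6=k, s+4=w, o+6=u, r+4=v, t+6=z.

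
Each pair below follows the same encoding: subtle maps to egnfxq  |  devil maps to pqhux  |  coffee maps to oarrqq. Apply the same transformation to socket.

eaowqf

Compare letters: s→e is +12, u→g is +12, b→n is +12 — a constant shift. Every letter moves 12 places later in the alphabet, wrapping around z→a.
Applying it to socket: s+12=e, o+12=a, c+12=o, k+12=w, e+12=q, t+12=f.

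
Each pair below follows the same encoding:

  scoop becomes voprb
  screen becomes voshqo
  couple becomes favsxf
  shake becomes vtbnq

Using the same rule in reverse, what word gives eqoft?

Shifts by position in scoop: pos 0: s→v (+3), pos 1: c→o (+12), pos 2: o→p (+1), pos 3: o→r (+3), pos 4: p→b (+12) — repeating every 3. A repeating key of period 3 is used — shifts +3, +12, +1 over and over.
Decoding eqoft: e−3=b, q−12=e, o−1=n, f−3=c, t−12=h.

bench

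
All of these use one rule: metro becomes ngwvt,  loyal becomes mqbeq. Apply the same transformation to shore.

tjrvj

In metro: m→n is +1, e→g is +2, t→w is +3, r→v is +4 — the shift increases by 1 each position. Letter i (0-indexed) is shifted by i+1, so successive shifts are 1, 2, 3, ….
On shore: s+1=t, h+2=j, o+3=r, r+4=v, e+5=j.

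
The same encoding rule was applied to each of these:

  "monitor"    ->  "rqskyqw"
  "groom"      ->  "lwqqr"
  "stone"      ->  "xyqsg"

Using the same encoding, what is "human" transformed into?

The shift depends on letter class: consonant m→r is +5, but vowel o→q is +2. The rule splits by letter class: vowels +2, consonants +5.
On human: h(cons)+5=m, u(vowel)+2=w, m(cons)+5=r, a(vowel)+2=c, n(cons)+5=s.

mwrcs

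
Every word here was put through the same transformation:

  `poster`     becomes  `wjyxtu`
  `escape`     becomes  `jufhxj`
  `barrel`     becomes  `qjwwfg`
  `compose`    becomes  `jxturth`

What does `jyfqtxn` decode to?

The output letters match the input read backwards, each shifted +5: poster reversed is retsop. The word is reversed, then every letter is shifted forward by 5.
Reversing it on jyfqtxn: shift back: j−5=e, y−5=t, f−5=a, q−5=l, t−5=o, x−5=s, n−5=i → etalosi; then reverse → isolate.

isolate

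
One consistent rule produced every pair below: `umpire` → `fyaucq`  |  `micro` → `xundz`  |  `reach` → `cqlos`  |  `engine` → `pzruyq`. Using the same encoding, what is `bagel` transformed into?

Shifts by position in umpire: pos 0: u→f (+11), pos 1: m→y (+12), pos 2: p→a (+11), pos 3: i→u (+12) — repeating every 2. It's a Vigenère-style cipher with numeric key [11,12]: position i shifts by key[i mod 2].
On bagel: b+11=m, a+12=m, g+11=r, e+12=q, l+11=w.

mmrqw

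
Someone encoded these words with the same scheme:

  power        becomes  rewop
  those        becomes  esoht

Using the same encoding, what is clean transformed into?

naelc

The word is simply reversed.
On clean: reverse → naelc.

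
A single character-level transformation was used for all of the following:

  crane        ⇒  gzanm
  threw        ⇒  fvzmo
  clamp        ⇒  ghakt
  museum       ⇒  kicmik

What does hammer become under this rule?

vakkmz

c(2)→g(6) and r(17)→z(25) fit y≡3x+0 (mod 26); the inverse of 3 mod 26 is 9. Treating letters as 0–25, the rule is x ↦ 3x + 0 (mod 26).
On hammer: h(7)→3·7+0≡21=v; a(0)→3·0+0≡0=a; m(12)→3·12+0≡10=k; m(12)→3·12+0≡10=k; e(4)→3·4+0≡12=m; r(17)→3·17+0≡25=z (all mod 26).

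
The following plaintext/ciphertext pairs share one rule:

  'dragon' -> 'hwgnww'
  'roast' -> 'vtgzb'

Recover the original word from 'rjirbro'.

In dragon: d→h is +4, r→w is +5, a→g is +6, g→n is +7 — the shift increases by 1 each position. Letter i (0-indexed) is shifted by i+4, so successive shifts are 4, 5, 6, ….
Undoing it on rjirbro: r−4=n, j−5=e, i−6=c, r−7=k, b−8=t, r−9=i, o−10=e.

necktie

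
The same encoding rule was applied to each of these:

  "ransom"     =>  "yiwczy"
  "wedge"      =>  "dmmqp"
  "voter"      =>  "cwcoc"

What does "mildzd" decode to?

In ransom: r→y is +7, a→i is +8, n→w is +9, s→c is +10 — the shift increases by 1 each position. Each letter shifts forward by (position + 7), i.e. 7, 8, 9, … — the shift grows by one for each successive letter.
Reversing it on mildzd: m−7=f, i−8=a, l−9=c, d−10=t, z−11=o, d−12=r.

factor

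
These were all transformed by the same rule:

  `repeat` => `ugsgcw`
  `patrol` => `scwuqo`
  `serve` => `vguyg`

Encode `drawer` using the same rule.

The shift depends on letter class: consonant r→u is +3, but vowel e→g is +2. Vowels shift forward by 2 and consonants shift forward by 3.
For drawer: d(cons)+3=g, r(cons)+3=u, a(vowel)+2=c, w(cons)+3=z, e(vowel)+2=g, r(cons)+3=u.

guczgu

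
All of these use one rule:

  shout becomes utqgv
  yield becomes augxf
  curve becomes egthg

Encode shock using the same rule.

utqom

Shifts by position in shout: pos 0: s→u (+2), pos 1: h→t (+12), pos 2: o→q (+2), pos 3: u→g (+12) — repeating every 2. A repeating key of period 2 is used — shifts +2, +12 over and over.
On shock: s+2=u, h+12=t, o+2=q, c+12=o, k+2=m.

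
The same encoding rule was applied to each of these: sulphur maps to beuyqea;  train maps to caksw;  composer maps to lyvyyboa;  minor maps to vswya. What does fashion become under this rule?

The shift depends on letter class: consonant s→b is +9, but vowel u→e is +10. Vowels shift forward by 10 and consonants shift forward by 9.
On fashion: f(cons)+9=o, a(vowel)+10=k, s(cons)+9=b, h(cons)+9=q, i(vowel)+10=s, o(vowel)+10=y, n(cons)+9=w.

okbqsyw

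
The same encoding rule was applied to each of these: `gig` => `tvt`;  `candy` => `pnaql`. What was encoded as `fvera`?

siren

It's a constant shift of +13 (ROT13).
Undoing it on fvera: f−13=s, v−13=i, e−13=r, r−13=e, a−13=n.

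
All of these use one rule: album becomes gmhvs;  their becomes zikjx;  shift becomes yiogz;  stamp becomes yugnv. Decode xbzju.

It's a Vigenère-style cipher with numeric key [6,1]: position i shifts by key[i mod 2].
Decoding xbzju: x−6=r, b−1=a, z−6=t, j−1=i, u−6=o.

ratio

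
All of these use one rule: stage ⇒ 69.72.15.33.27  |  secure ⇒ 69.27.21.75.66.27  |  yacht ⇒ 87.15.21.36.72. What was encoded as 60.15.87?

Each letter becomes 3×(its alphabet position, a=1..z=26) + 12.
Undoing it on 60.15.87: 60→(60−12)÷3=16=p, 15→(15−12)÷3=1=a, 87→(87−12)÷3=25=y.

pay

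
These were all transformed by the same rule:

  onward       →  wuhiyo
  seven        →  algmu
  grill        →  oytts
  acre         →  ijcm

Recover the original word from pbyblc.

Shifts by position in onward: pos 0: o→w (+8), pos 1: n→u (+7), pos 2: w→h (+11), pos 3: a→i (+8), pos 4: r→y (+7), pos 5: d→o (+11) — repeating every 3. It's a Vigenère-style cipher with numeric key [8,7,11]: position i shifts by key[i mod 3].
Decoding pbyblc: p−8=h, b−7=u, y−11=n, b−8=t, l−7=e, c−11=r.

hunter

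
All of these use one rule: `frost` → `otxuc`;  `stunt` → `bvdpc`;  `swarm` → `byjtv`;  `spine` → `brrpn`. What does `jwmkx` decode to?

Shifts by position in frost: pos 0: f→o (+9), pos 1: r→t (+2), pos 2: o→x (+9), pos 3: s→u (+2) — repeating every 2. The shifts repeat in a cycle of length 2: positions 0,1,… shift by +9, +2, then the pattern repeats.
Decoding jwmkx: j−9=a, w−2=u, m−9=d, k−2=i, x−9=o.

audio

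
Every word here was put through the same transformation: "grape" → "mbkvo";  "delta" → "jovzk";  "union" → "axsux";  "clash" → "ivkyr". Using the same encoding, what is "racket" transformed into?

Shifts by position in grape: pos 0: g→m (+6), pos 1: r→b (+10), pos 2: a→k (+10), pos 3: p→v (+6), pos 4: e→o (+10) — repeating every 3. A repeating key of period 3 is used — shifts +6, +10, +10 over and over.
For racket: r+6=x, a+10=k, c+10=m, k+6=q, e+10=o, t+10=d.

xkmqod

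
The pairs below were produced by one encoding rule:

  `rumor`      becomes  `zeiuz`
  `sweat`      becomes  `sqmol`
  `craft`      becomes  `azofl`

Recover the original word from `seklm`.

suite

r(17)→z(25) and u(20)→e(4) fit y≡19x+14 (mod 26); the inverse of 19 mod 26 is 11. Each letter's alphabet position (a=0..z=25) is mapped through 19·x+14 mod 26 — an affine cipher.
Undoing it on seklm: s(18)→11·(18−14)≡18=s; e(4)→11·(4−14)≡20=u; k(10)→11·(10−14)≡8=i; l(11)→11·(11−14)≡19=t; m(12)→11·(12−14)≡4=e (all mod 26).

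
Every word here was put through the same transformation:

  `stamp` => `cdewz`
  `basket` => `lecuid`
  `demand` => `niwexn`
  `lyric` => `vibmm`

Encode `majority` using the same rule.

wetsbmdi

The shift depends on letter class: consonant s→c is +10, but vowel a→e is +4. Two shifts are in play — +4 for a/e/i/o/u, +10 for every other letter.
Applying it to majority: m(cons)+10=w, a(vowel)+4=e, j(cons)+10=t, o(vowel)+4=s, r(cons)+10=b, i(vowel)+4=m, t(cons)+10=d, y(cons)+10=i.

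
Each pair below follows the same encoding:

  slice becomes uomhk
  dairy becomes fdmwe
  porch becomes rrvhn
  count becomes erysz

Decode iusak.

In slice: s→u is +2, l→o is +3, i→m is +4, c→h is +5 — the shift increases by 1 each position. Letter i (0-indexed) is shifted by i+2, so successive shifts are 2, 3, 4, ….
Decoding iusak: i−2=g, u−3=r, s−4=o, a−5=v, k−6=e.

grove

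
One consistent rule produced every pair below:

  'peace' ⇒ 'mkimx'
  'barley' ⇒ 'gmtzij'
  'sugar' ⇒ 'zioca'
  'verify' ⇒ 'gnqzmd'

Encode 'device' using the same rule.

mkqdml

Read the word backwards and shift each letter +8.
For device: reverse → ecived; then shift: e+8=m, c+8=k, i+8=q, v+8=d, e+8=m, d+8=l.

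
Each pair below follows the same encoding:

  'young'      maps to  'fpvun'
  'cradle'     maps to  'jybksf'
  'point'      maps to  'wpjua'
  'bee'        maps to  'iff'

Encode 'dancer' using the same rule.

The shift depends on letter class: consonant y→f is +7, but vowel o→p is +1. Vowels shift forward by 1 and consonants shift forward by 7.
On dancer: d(cons)+7=k, a(vowel)+1=b, n(cons)+7=u, c(cons)+7=j, e(vowel)+1=f, r(cons)+7=y.

kbujfy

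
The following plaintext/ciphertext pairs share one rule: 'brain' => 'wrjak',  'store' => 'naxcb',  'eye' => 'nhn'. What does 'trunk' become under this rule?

twdac

Read the word backwards and shift each letter +9.
On trunk: reverse → knurt; then shift: k+9=t, n+9=w, u+9=d, r+9=a, t+9=c.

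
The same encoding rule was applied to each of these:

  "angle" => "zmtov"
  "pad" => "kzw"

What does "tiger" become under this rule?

grtvi

Each pair mirrors across the alphabet (a↔z, n↔m, g↔t): positions sum to 25. This is the alphabet-reversal cipher (Atbash): a becomes z, b becomes y, etc.
For tiger: t↔g, i↔r, g↔t, e↔v, r↔i.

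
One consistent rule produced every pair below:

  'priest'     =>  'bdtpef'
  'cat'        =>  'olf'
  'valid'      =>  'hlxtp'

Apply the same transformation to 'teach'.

fplot

The shift depends on letter class: consonant p→b is +12, but vowel i→t is +11. Vowels shift forward by 11 and consonants shift forward by 12.
For teach: t(cons)+12=f, e(vowel)+11=p, a(vowel)+11=l, c(cons)+12=o, h(cons)+12=t.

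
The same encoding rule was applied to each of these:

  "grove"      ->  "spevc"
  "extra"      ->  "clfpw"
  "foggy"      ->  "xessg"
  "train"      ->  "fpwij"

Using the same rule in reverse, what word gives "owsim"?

g(6)→s(18) and r(17)→p(15) fit y≡21x+22 (mod 26); the inverse of 21 mod 26 is 5. Treating letters as 0–25, the rule is x ↦ 21x + 22 (mod 26).
Undoing it on owsim: o(14)→5·(14−22)≡12=m; w(22)→5·(22−22)≡0=a; s(18)→5·(18−22)≡6=g; i(8)→5·(8−22)≡8=i; m(12)→5·(12−22)≡2=c (all mod 26).

magic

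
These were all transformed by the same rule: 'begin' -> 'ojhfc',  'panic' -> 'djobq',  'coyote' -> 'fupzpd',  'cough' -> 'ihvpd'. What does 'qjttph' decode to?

gossip

Read the word backwards and shift each letter +1.
Decoding qjttph: shift back: q−1=p, j−1=i, t−1=s, t−1=s, p−1=o, h−1=g → pissog; then reverse → gossip.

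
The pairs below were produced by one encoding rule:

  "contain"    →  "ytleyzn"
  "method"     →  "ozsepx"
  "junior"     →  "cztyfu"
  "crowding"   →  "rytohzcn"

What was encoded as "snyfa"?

Read the word backwards and shift each letter +11.
Undoing it on snyfa: shift back: s−11=h, n−11=c, y−11=n, f−11=u, a−11=p → hcnup; then reverse → punch.

punch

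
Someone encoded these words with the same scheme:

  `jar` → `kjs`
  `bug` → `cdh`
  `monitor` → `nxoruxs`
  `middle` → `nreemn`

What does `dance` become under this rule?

ejodn

The shift depends on letter class: consonant j→k is +1, but vowel a→j is +9. The rule splits by letter class: vowels +9, consonants +1.
On dance: d(cons)+1=e, a(vowel)+9=j, n(cons)+1=o, c(cons)+1=d, e(vowel)+9=n.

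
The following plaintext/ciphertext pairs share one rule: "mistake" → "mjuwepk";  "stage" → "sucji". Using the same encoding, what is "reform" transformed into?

Letter i (0-indexed) is shifted by i+0, so successive shifts are 0, 1, 2, ….
For reform: r+0=r, e+1=f, f+2=h, o+3=r, r+4=v, m+5=r.

rfhrvr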